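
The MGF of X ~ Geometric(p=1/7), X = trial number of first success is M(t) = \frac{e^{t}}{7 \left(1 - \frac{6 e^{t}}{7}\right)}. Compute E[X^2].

To find E[X^2], compute M^(2)(0):
M^(1)(t) = \frac{e^{t}}{7 \left(1 - \frac{6 e^{t}}{7}\right)} + \frac{6 e^{2 t}}{49 \left(1 - \frac{6 e^{t}}{7}\right)^{2}}
M^(2)(t) = \frac{e^{t}}{7 \left(1 - \frac{6 e^{t}}{7}\right)} + \frac{18 e^{2 t}}{49 \left(1 - \frac{6 e^{t}}{7}\right)^{2}} + \frac{72 e^{3 t}}{343 \left(1 - \frac{6 e^{t}}{7}\right)^{3}}
M^(2)(0) = 91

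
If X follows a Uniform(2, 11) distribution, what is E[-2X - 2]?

For X ~ Uniform(2, 11):
E[X] = \frac{13}{2}
E[-2X - 2] = -2 × E[X] - 2 = -15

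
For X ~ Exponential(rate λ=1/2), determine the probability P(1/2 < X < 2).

P(1/2 < X < 2) = ∫_{1/2}^{2} f(x) dx
where f(x) = \frac{e^{- \frac{x}{2}}}{2}
= - \frac{1}{e} + e^{- \frac{1}{4}}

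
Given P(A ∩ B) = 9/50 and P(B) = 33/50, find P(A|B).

P(A|B) = P(A ∩ B) / P(B)
= (9/50) / (33/50)
= 3/11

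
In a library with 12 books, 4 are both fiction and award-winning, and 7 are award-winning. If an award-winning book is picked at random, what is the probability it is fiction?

P(A ∩ B) = 4/12 = 1/3
P(B) = 7/12
P(A|B) = P(A ∩ B) / P(B) = (1/3) / (7/12) = 4/7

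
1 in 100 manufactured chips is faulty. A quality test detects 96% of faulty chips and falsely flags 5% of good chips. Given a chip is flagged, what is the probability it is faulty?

Let D = the rare event, + = positive/flagged.
P(D) = 1/100
P(+|D) = 96/100 = 24/25
P(+|D') = 5/100 = 1/20
P(+) = P(+|D)P(D) + P(+|D')P(D')
     = \frac{24}{25} × \frac{1}{100} + \frac{1}{20} × \frac{99}{100}
     = \frac{591}{10000}
P(D|+) = P(+|D)P(D)/P(+) = \frac{32}{197}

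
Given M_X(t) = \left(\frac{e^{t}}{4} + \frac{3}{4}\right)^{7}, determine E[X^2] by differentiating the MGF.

To find E[X^2], compute M^(2)(0):
M^(1)(t) = \frac{7 \left(\frac{e^{t}}{4} + \frac{3}{4}\right)^{6} e^{t}}{4}
M^(2)(t) = \frac{7 \left(\frac{e^{t}}{4} + \frac{3}{4}\right)^{6} e^{t}}{4} + \frac{21 \left(\frac{e^{t}}{4} + \frac{3}{4}\right)^{5} e^{2 t}}{8}
M^(2)(0) = \frac{35}{8}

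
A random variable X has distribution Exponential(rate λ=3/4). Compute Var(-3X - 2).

For X ~ Exponential(rate λ=3/4):
Var(X) = \frac{16}{9}
Var(-3X - 2) = (-3)² × Var(X) = 9 × \frac{16}{9} = 16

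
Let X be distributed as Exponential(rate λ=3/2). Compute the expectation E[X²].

Using the identity E[X²] = Var(X) + (E[X])²:
E[X] = \frac{2}{3}
Var(X) = \frac{4}{9}
E[X²] = \frac{4}{9} + (\frac{2}{3})²
= \frac{8}{9}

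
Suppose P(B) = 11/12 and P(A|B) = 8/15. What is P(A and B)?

By definition, P(A|B) = P(A ∩ B) / P(B)
So P(A ∩ B) = P(A|B) × P(B)
= 8/15 × 11/12
= 22/45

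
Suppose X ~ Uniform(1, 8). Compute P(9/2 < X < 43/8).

P(9/2 < X < 43/8) = ∫_{9/2}^{43/8} f(x) dx
where f(x) = \frac{1}{7}
= \frac{1}{8}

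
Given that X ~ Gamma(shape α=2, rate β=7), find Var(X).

For X ~ Gamma(shape α=2, rate β=7):
Var(X) = \frac{2}{49}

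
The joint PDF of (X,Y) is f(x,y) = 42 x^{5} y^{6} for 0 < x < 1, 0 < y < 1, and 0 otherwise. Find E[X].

E[X] = ∫_0^1 ∫_0^1 x × f(x,y) dy dx
= ∫_0^1 ∫_0^1 x × (42 x^{5} y^{6}) dy dx
= \frac{6}{7}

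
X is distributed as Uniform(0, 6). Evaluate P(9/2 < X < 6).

P(9/2 < X < 6) = ∫_{9/2}^{6} f(x) dx
where f(x) = \frac{1}{6}
= \frac{1}{4}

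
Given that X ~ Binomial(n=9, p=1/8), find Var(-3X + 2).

For X ~ Binomial(n=9, p=1/8):
Var(X) = \frac{63}{64}
Var(-3X + 2) = (-3)² × Var(X) = 9 × \frac{63}{64} = \frac{567}{64}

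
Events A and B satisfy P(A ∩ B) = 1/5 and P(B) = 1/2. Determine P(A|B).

P(A|B) = P(A ∩ B) / P(B)
= (1/5) / (1/2)
= 2/5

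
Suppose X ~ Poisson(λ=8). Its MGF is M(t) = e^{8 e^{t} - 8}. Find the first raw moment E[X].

To find E[X], compute M^(1)(0):
M^(1)(t) = 8 e^{t} e^{8 e^{t} - 8}
M^(1)(0) = 8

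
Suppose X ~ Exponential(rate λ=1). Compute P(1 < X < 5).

P(1 < X < 5) = ∫_{1}^{5} f(x) dx
where f(x) = e^{- x}
= - \frac{1 - e^{4}}{e^{5}}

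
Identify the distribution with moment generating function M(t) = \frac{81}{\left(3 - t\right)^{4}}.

The MGF M(t) = \frac{81}{\left(3 - t\right)^{4}} is the standard form for the Gamma distribution.
Comparing with the known MGF formula identifies: Gamma(shape α=4, rate β=3)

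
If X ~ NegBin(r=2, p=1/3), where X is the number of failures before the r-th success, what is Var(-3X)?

For X ~ NegBin(r=2, p=1/3), where X is the number of failures before the r-th success:
Var(X) = 12
Var(-3X) = (-3)² × Var(X) = 9 × 12 = 108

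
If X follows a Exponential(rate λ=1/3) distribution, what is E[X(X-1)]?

E[X(X-1)] = E[X² - X] = E[X²] - E[X]
E[X] = 3
E[X²] = Var(X) + (E[X])² = 9 + (3)² = 18
E[X(X-1)] = 18 - 3 = 15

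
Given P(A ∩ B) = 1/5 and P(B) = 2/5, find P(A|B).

P(A|B) = P(A ∩ B) / P(B)
= (1/5) / (2/5)
= 1/2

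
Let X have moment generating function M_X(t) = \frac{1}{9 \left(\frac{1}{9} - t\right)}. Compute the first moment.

To find E[X], compute M^(1)(0):
M^(1)(t) = \frac{1}{9 \left(\frac{1}{9} - t\right)^{2}}
M^(1)(0) = 9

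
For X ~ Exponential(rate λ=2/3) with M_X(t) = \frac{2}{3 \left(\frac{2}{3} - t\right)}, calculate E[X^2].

To find E[X^2], compute M^(2)(0):
M^(1)(t) = \frac{2}{3 \left(\frac{2}{3} - t\right)^{2}}
M^(2)(t) = \frac{4}{3 \left(\frac{2}{3} - t\right)^{3}}
M^(2)(0) = \frac{9}{2}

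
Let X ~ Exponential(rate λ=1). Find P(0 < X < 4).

P(0 < X < 4) = ∫_{0}^{4} f(x) dx
where f(x) = e^{- x}
= 1 - e^{-4}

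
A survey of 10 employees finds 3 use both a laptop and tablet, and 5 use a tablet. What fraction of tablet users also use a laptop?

P(A ∩ B) = 3/10
P(B) = 5/10 = 1/2
P(A|B) = P(A ∩ B) / P(B) = (3/10) / (1/2) = 3/5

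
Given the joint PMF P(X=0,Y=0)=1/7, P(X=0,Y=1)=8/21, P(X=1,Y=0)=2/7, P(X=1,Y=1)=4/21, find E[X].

First find marginal of X:
P(X=0) = 11/21
P(X=1) = 10/21
E[X] = 0 × 11/21 + 1 × 10/21 = 10/21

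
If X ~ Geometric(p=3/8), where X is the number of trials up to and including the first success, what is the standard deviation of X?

For X ~ Geometric(p=3/8), where X is the number of trials up to and including the first success:
Var(X) = \frac{40}{9}
SD(X) = √(Var(X)) = √(\frac{40}{9}) = \frac{2 \sqrt{10}}{3}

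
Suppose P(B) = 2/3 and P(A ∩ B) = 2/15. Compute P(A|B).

P(A|B) = P(A ∩ B) / P(B)
= (2/15) / (2/3)
= 1/5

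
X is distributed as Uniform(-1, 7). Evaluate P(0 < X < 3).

P(0 < X < 3) = ∫_{0}^{3} f(x) dx
where f(x) = \frac{1}{8}
= \frac{3}{8}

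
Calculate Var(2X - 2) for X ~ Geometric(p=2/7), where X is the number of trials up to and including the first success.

For X ~ Geometric(p=2/7), where X is the number of trials up to and including the first success:
Var(X) = \frac{35}{4}
Var(2X - 2) = (2)² × Var(X) = 4 × \frac{35}{4} = 35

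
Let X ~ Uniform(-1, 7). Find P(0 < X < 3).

P(0 < X < 3) = ∫_{0}^{3} f(x) dx
where f(x) = \frac{1}{8}
= \frac{3}{8}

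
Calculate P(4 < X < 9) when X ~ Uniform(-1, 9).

P(4 < X < 9) = ∫_{4}^{9} f(x) dx
where f(x) = \frac{1}{10}
= \frac{1}{2}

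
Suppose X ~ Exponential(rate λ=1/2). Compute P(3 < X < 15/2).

P(3 < X < 15/2) = ∫_{3}^{15/2} f(x) dx
where f(x) = \frac{e^{- \frac{x}{2}}}{2}
= - \frac{1}{e^{\frac{15}{4}}} + e^{- \frac{3}{2}}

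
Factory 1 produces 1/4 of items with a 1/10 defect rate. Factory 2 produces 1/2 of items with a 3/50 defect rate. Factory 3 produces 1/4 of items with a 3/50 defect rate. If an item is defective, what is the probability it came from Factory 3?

Using Bayes' theorem:
P(F1) = 1/4, P(D|F1) = 1/10
P(F2) = 1/2, P(D|F2) = 3/50
P(F3) = 1/4, P(D|F3) = 3/50
P(D) = P(D|F1)P(F1) + P(D|F2)P(F2) + P(D|F3)P(F3)
     = \frac{7}{100}
P(F3|D) = P(D|F3)P(F3) / P(D)
= \frac{3}{14}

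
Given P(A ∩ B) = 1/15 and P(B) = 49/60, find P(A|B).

P(A|B) = P(A ∩ B) / P(B)
= (1/15) / (49/60)
= 4/49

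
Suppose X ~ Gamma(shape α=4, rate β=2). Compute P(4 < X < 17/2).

P(4 < X < 17/2) = ∫_{4}^{17/2} f(x) dx
where f(x) = \frac{8 x^{3} e^{- 2 x}}{3}
= \frac{-2944 + 379 e^{9}}{3 e^{17}}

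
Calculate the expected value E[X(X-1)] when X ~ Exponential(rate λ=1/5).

E[X(X-1)] = E[X² - X] = E[X²] - E[X]
E[X] = 5
E[X²] = Var(X) + (E[X])² = 25 + (5)² = 50
E[X(X-1)] = 50 - 5 = 45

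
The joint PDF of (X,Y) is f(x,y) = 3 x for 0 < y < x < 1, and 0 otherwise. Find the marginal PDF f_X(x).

f_X(x) = ∫_0^x 3 x dy = 3 x^{2}
for 0 < x < 1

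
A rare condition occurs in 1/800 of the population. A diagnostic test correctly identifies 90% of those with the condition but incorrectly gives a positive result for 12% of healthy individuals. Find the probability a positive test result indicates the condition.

Let D = the rare event, + = positive/flagged.
P(D) = 1/800
P(+|D) = 90/100 = 9/10
P(+|D') = 12/100 = 3/25
P(+) = P(+|D)P(D) + P(+|D')P(D')
     = \frac{9}{10} × \frac{1}{800} + \frac{3}{25} × \frac{799}{800}
     = \frac{4839}{40000}
P(D|+) = P(+|D)P(D)/P(+) = \frac{15}{1613}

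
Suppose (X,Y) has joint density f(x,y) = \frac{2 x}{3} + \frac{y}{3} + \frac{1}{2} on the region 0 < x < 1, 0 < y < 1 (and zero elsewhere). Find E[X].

E[X] = ∫_0^1 ∫_0^1 x × f(x,y) dy dx
= ∫_0^1 ∫_0^1 x × (\frac{2 x}{3} + \frac{y}{3} + \frac{1}{2}) dy dx
= \frac{5}{9}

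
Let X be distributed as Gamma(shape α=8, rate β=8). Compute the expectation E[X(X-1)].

E[X(X-1)] = E[X² - X] = E[X²] - E[X]
E[X] = 1
E[X²] = Var(X) + (E[X])² = \frac{1}{8} + (1)² = \frac{9}{8}
E[X(X-1)] = \frac{9}{8} - 1 = \frac{1}{8}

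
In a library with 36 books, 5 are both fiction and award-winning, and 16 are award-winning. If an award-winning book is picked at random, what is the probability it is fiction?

P(A ∩ B) = 5/36
P(B) = 16/36 = 4/9
P(A|B) = P(A ∩ B) / P(B) = (5/36) / (4/9) = 5/16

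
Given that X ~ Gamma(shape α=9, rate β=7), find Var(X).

For X ~ Gamma(shape α=9, rate β=7):
Var(X) = \frac{9}{49}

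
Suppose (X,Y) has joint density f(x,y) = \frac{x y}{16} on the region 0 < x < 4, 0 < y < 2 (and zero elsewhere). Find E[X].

f_X(x) = ∫_0^2 \frac{x y}{16} dy = \frac{x}{8}
E[X] = ∫_0^4 x × (\frac{x}{8}) dx = \frac{8}{3}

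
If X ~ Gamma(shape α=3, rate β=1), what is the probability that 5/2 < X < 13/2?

P(5/2 < X < 13/2) = ∫_{5/2}^{13/2} f(x) dx
where f(x) = \frac{x^{2} e^{- x}}{2}
= \frac{-229 + 53 e^{4}}{8 e^{\frac{13}{2}}}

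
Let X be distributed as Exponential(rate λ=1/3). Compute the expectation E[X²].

Using the identity E[X²] = Var(X) + (E[X])²:
E[X] = 3
Var(X) = 9
E[X²] = 9 + (3)²
= 18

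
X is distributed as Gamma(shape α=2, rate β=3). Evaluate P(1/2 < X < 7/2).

P(1/2 < X < 7/2) = ∫_{1/2}^{7/2} f(x) dx
where f(x) = 9 x e^{- 3 x}
= \frac{-23 + 5 e^{9}}{2 e^{\frac{21}{2}}}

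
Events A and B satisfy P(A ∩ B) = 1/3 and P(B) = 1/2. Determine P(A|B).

P(A|B) = P(A ∩ B) / P(B)
= (1/3) / (1/2)
= 2/3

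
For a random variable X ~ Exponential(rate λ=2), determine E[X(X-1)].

E[X(X-1)] = E[X² - X] = E[X²] - E[X]
E[X] = \frac{1}{2}
E[X²] = Var(X) + (E[X])² = \frac{1}{4} + (\frac{1}{2})² = \frac{1}{2}
E[X(X-1)] = \frac{1}{2} - \frac{1}{2} = 0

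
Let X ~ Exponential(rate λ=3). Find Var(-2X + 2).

For X ~ Exponential(rate λ=3):
Var(X) = \frac{1}{9}
Var(-2X + 2) = (-2)² × Var(X) = 4 × \frac{1}{9} = \frac{4}{9}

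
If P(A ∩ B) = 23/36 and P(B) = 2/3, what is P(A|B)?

P(A|B) = P(A ∩ B) / P(B)
= (23/36) / (2/3)
= 23/24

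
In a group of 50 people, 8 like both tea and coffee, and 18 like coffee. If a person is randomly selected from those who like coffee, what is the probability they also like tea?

P(A ∩ B) = 8/50 = 4/25
P(B) = 18/50 = 9/25
P(A|B) = P(A ∩ B) / P(B) = (4/25) / (9/25) = 4/9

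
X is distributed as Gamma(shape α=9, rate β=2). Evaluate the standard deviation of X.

For X ~ Gamma(shape α=9, rate β=2):
Var(X) = \frac{9}{4}
SD(X) = √(Var(X)) = √(\frac{9}{4}) = \frac{3}{2}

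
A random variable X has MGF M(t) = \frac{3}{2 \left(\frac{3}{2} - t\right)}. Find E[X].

To find E[X], compute M^(1)(0):
M^(1)(t) = \frac{3}{2 \left(\frac{3}{2} - t\right)^{2}}
M^(1)(0) = \frac{2}{3}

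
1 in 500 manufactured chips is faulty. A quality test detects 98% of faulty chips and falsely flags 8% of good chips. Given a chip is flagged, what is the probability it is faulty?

Let D = the rare event, + = positive/flagged.
P(D) = 1/500
P(+|D) = 98/100 = 49/50
P(+|D') = 8/100 = 2/25
P(+) = P(+|D)P(D) + P(+|D')P(D')
     = \frac{49}{50} × \frac{1}{500} + \frac{2}{25} × \frac{499}{500}
     = \frac{409}{5000}
P(D|+) = P(+|D)P(D)/P(+) = \frac{49}{2045}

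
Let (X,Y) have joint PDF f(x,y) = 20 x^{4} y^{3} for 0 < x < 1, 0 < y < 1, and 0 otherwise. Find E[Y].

E[Y] = ∫_0^1 ∫_0^1 y × f(x,y) dx dy
= \frac{4}{5}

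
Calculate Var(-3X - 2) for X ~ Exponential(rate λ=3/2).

For X ~ Exponential(rate λ=3/2):
Var(X) = \frac{4}{9}
Var(-3X - 2) = (-3)² × Var(X) = 9 × \frac{4}{9} = 4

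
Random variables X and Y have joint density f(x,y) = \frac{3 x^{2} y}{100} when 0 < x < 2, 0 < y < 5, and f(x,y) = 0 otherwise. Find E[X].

f_X(x) = ∫_0^5 \frac{3 x^{2} y}{100} dy = \frac{3 x^{2}}{8}
E[X] = ∫_0^2 x × (\frac{3 x^{2}}{8}) dx = \frac{3}{2}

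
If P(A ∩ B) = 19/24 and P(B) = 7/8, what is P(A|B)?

P(A|B) = P(A ∩ B) / P(B)
= (19/24) / (7/8)
= 19/21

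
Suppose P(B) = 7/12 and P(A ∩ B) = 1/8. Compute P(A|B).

P(A|B) = P(A ∩ B) / P(B)
= (1/8) / (7/12)
= 3/14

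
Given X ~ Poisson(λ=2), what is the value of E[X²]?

Using the identity E[X²] = Var(X) + (E[X])²:
E[X] = 2
Var(X) = 2
E[X²] = 2 + (2)²
= 6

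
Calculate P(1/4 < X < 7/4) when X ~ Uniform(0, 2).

P(1/4 < X < 7/4) = ∫_{1/4}^{7/4} f(x) dx
where f(x) = \frac{1}{2}
= \frac{3}{4}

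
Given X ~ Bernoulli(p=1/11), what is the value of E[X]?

For X ~ Bernoulli(p=1/11), the expected value is:
E[X] = \frac{1}{11}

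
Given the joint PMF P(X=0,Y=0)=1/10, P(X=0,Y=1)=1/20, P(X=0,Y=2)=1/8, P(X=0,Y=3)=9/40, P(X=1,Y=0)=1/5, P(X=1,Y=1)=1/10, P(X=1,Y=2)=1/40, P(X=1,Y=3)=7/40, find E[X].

First find marginal of X:
P(X=0) = 1/2
P(X=1) = 1/2
E[X] = 0 × 1/2 + 1 × 1/2 = 1/2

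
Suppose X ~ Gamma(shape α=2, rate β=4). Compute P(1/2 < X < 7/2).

P(1/2 < X < 7/2) = ∫_{1/2}^{7/2} f(x) dx
where f(x) = 16 x e^{- 4 x}
= \frac{3 \left(-5 + e^{12}\right)}{e^{14}}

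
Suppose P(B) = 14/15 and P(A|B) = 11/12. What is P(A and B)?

By definition, P(A|B) = P(A ∩ B) / P(B)
So P(A ∩ B) = P(A|B) × P(B)
= 11/12 × 14/15
= 77/90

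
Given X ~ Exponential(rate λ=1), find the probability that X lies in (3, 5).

P(3 < X < 5) = ∫_{3}^{5} f(x) dx
where f(x) = e^{- x}
= - \frac{1 - e^{2}}{e^{5}}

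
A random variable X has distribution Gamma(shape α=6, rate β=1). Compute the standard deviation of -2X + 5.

For X ~ Gamma(shape α=6, rate β=1):
Var(X) = 6
SD(X) = √(Var(X)) = √(6) = \sqrt{6}
SD(-2X + 5) = |-2| × SD(X) = 2 × \sqrt{6} = 2 \sqrt{6}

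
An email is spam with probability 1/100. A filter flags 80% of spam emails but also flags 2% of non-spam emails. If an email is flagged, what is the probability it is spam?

Let D = the rare event, + = positive/flagged.
P(D) = 1/100
P(+|D) = 80/100 = 4/5
P(+|D') = 2/100 = 1/50
P(+) = P(+|D)P(D) + P(+|D')P(D')
     = \frac{4}{5} × \frac{1}{100} + \frac{1}{50} × \frac{99}{100}
     = \frac{139}{5000}
P(D|+) = P(+|D)P(D)/P(+) = \frac{40}{139}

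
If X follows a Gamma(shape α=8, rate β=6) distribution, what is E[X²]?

Using the identity E[X²] = Var(X) + (E[X])²:
E[X] = \frac{4}{3}
Var(X) = \frac{2}{9}
E[X²] = \frac{2}{9} + (\frac{4}{3})²
= 2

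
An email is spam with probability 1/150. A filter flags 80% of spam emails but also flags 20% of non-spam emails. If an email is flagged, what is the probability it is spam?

Let D = the rare event, + = positive/flagged.
P(D) = 1/150
P(+|D) = 80/100 = 4/5
P(+|D') = 20/100 = 1/5
P(+) = P(+|D)P(D) + P(+|D')P(D')
     = \frac{4}{5} × \frac{1}{150} + \frac{1}{5} × \frac{149}{150}
     = \frac{51}{250}
P(D|+) = P(+|D)P(D)/P(+) = \frac{4}{153}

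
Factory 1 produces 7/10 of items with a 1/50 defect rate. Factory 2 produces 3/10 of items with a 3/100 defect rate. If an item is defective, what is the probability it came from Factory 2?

Using Bayes' theorem:
P(F1) = 7/10, P(D|F1) = 1/50
P(F2) = 3/10, P(D|F2) = 3/100
P(D) = P(D|F1)P(F1) + P(D|F2)P(F2)
     = \frac{23}{1000}
P(F2|D) = P(D|F2)P(F2) / P(D)
= \frac{9}{23}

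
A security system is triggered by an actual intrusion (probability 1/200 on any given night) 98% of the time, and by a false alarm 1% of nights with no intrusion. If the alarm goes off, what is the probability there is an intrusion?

Let D = the rare event, + = positive/flagged.
P(D) = 1/200
P(+|D) = 98/100 = 49/50
P(+|D') = 1/100
P(+) = P(+|D)P(D) + P(+|D')P(D')
     = \frac{49}{50} × \frac{1}{200} + \frac{1}{100} × \frac{199}{200}
     = \frac{297}{20000}
P(D|+) = P(+|D)P(D)/P(+) = \frac{98}{297}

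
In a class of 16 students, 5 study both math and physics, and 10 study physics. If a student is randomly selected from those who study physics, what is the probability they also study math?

P(A ∩ B) = 5/16
P(B) = 10/16 = 5/8
P(A|B) = P(A ∩ B) / P(B) = (5/16) / (5/8) = 1/2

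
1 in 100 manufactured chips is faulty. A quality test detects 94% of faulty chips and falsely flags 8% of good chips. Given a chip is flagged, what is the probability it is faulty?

Let D = the rare event, + = positive/flagged.
P(D) = 1/100
P(+|D) = 94/100 = 47/50
P(+|D') = 8/100 = 2/25
P(+) = P(+|D)P(D) + P(+|D')P(D')
     = \frac{47}{50} × \frac{1}{100} + \frac{2}{25} × \frac{99}{100}
     = \frac{443}{5000}
P(D|+) = P(+|D)P(D)/P(+) = \frac{47}{443}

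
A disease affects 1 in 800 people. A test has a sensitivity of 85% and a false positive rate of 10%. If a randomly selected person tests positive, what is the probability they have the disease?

Let D = the rare event, + = positive/flagged.
P(D) = 1/800
P(+|D) = 85/100 = 17/20
P(+|D') = 10/100 = 1/10
P(+) = P(+|D)P(D) + P(+|D')P(D')
     = \frac{17}{20} × \frac{1}{800} + \frac{1}{10} × \frac{799}{800}
     = \frac{323}{3200}
P(D|+) = P(+|D)P(D)/P(+) = \frac{1}{95}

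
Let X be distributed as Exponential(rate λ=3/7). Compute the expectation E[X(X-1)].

E[X(X-1)] = E[X² - X] = E[X²] - E[X]
E[X] = \frac{7}{3}
E[X²] = Var(X) + (E[X])² = \frac{49}{9} + (\frac{7}{3})² = \frac{98}{9}
E[X(X-1)] = \frac{98}{9} - \frac{7}{3} = \frac{77}{9}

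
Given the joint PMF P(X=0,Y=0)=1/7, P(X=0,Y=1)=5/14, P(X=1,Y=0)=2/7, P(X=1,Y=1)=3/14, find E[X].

First find marginal of X:
P(X=0) = 1/2
P(X=1) = 1/2
E[X] = 0 × 1/2 + 1 × 1/2 = 1/2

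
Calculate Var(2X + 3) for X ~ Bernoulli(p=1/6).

For X ~ Bernoulli(p=1/6):
Var(X) = \frac{5}{36}
Var(2X + 3) = (2)² × Var(X) = 4 × \frac{5}{36} = \frac{5}{9}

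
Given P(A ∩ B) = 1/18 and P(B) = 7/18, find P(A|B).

P(A|B) = P(A ∩ B) / P(B)
= (1/18) / (7/18)
= 1/7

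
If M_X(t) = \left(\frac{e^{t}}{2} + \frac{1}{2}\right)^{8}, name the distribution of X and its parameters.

The MGF M(t) = \left(\frac{e^{t}}{2} + \frac{1}{2}\right)^{8} is the standard form for the Binomial distribution.
Comparing with the known MGF formula identifies: Binomial(n=8, p=1/2)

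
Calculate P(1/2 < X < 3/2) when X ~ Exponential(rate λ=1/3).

P(1/2 < X < 3/2) = ∫_{1/2}^{3/2} f(x) dx
where f(x) = \frac{e^{- \frac{x}{3}}}{3}
= - \frac{1}{e^{\frac{1}{2}}} + e^{- \frac{1}{6}}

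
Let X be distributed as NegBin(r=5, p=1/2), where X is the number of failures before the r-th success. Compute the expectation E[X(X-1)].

E[X(X-1)] = E[X² - X] = E[X²] - E[X]
E[X] = 5
E[X²] = Var(X) + (E[X])² = 10 + (5)² = 35
E[X(X-1)] = 35 - 5 = 30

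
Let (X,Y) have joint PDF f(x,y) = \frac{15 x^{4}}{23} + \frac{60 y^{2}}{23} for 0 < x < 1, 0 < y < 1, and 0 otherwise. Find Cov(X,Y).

E[XY] = ∫∫ xy × f(x,y) dx dy = \frac{35}{92}
E[X] = \frac{25}{46}
E[Y] = \frac{33}{46}
Cov(X,Y) = E[XY] - E[X]E[Y] = - \frac{5}{529}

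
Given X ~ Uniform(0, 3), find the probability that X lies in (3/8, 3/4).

P(3/8 < X < 3/4) = ∫_{3/8}^{3/4} f(x) dx
where f(x) = \frac{1}{3}
= \frac{1}{8}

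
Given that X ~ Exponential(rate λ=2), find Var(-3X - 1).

For X ~ Exponential(rate λ=2):
Var(X) = \frac{1}{4}
Var(-3X - 1) = (-3)² × Var(X) = 9 × \frac{1}{4} = \frac{9}{4}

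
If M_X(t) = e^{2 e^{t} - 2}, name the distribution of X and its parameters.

The MGF M(t) = e^{2 e^{t} - 2} is the standard form for the Poisson distribution.
Comparing with the known MGF formula identifies: Poisson(λ=2)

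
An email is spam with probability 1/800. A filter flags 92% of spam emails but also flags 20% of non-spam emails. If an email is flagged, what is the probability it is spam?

Let D = the rare event, + = positive/flagged.
P(D) = 1/800
P(+|D) = 92/100 = 23/25
P(+|D') = 20/100 = 1/5
P(+) = P(+|D)P(D) + P(+|D')P(D')
     = \frac{23}{25} × \frac{1}{800} + \frac{1}{5} × \frac{799}{800}
     = \frac{2009}{10000}
P(D|+) = P(+|D)P(D)/P(+) = \frac{23}{4018}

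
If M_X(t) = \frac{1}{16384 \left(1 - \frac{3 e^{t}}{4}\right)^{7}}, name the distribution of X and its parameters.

The MGF M(t) = \frac{1}{16384 \left(1 - \frac{3 e^{t}}{4}\right)^{7}} is the standard form for the NegativeBinomial distribution.
Comparing with the known MGF formula identifies: NegBin(r=7, p=1/4), X = failures before r-th success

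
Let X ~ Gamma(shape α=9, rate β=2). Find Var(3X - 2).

For X ~ Gamma(shape α=9, rate β=2):
Var(X) = \frac{9}{4}
Var(3X - 2) = (3)² × Var(X) = 9 × \frac{9}{4} = \frac{81}{4}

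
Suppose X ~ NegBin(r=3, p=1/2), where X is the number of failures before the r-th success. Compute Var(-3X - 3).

For X ~ NegBin(r=3, p=1/2), where X is the number of failures before the r-th success:
Var(X) = 6
Var(-3X - 3) = (-3)² × Var(X) = 9 × 6 = 54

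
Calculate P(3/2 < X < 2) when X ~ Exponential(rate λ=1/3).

P(3/2 < X < 2) = ∫_{3/2}^{2} f(x) dx
where f(x) = \frac{e^{- \frac{x}{3}}}{3}
= - \frac{1}{e^{\frac{2}{3}}} + e^{- \frac{1}{2}}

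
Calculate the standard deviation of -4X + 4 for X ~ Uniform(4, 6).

For X ~ Uniform(4, 6):
Var(X) = \frac{1}{3}
SD(X) = √(Var(X)) = √(\frac{1}{3}) = \frac{\sqrt{3}}{3}
SD(-4X + 4) = |-4| × SD(X) = 4 × \frac{\sqrt{3}}{3} = \frac{4 \sqrt{3}}{3}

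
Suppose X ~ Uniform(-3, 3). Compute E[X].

For X ~ Uniform(-3, 3), the expected value is:
E[X] = 0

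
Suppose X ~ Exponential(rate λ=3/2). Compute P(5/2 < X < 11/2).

P(5/2 < X < 11/2) = ∫_{5/2}^{11/2} f(x) dx
where f(x) = \frac{3 e^{- \frac{3 x}{2}}}{2}
= - \frac{1 - e^{\frac{9}{2}}}{e^{\frac{33}{4}}}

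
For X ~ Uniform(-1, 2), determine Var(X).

For X ~ Uniform(-1, 2):
Var(X) = \frac{3}{4}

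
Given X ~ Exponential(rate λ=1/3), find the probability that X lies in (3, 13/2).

P(3 < X < 13/2) = ∫_{3}^{13/2} f(x) dx
where f(x) = \frac{e^{- \frac{x}{3}}}{3}
= - \frac{1}{e^{\frac{13}{6}}} + e^{-1}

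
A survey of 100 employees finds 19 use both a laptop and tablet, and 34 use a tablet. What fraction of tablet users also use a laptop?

P(A ∩ B) = 19/100
P(B) = 34/100 = 17/50
P(A|B) = P(A ∩ B) / P(B) = (19/100) / (17/50) = 19/34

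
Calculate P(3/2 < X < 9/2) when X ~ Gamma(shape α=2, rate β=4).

P(3/2 < X < 9/2) = ∫_{3/2}^{9/2} f(x) dx
where f(x) = 16 x e^{- 4 x}
= \frac{-19 + 7 e^{12}}{e^{18}}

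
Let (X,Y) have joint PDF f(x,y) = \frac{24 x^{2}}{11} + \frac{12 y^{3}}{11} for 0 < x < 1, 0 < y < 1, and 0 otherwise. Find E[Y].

E[Y] = ∫_0^1 ∫_0^1 y × f(x,y) dx dy
= \frac{32}{55}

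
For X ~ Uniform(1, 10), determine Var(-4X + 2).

For X ~ Uniform(1, 10):
Var(X) = \frac{27}{4}
Var(-4X + 2) = (-4)² × Var(X) = 16 × \frac{27}{4} = 108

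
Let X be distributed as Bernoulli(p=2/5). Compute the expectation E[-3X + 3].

For X ~ Bernoulli(p=2/5):
E[X] = \frac{2}{5}
E[-3X + 3] = -3 × E[X] + 3 = \frac{9}{5}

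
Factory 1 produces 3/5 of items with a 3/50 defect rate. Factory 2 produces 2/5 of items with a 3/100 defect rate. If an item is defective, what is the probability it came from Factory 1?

Using Bayes' theorem:
P(F1) = 3/5, P(D|F1) = 3/50
P(F2) = 2/5, P(D|F2) = 3/100
P(D) = P(D|F1)P(F1) + P(D|F2)P(F2)
     = \frac{6}{125}
P(F1|D) = P(D|F1)P(F1) / P(D)
= \frac{3}{4}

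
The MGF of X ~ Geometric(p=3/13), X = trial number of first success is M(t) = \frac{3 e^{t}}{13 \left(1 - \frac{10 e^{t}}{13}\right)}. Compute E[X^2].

To find E[X^2], compute M^(2)(0):
M^(1)(t) = \frac{3 e^{t}}{13 \left(1 - \frac{10 e^{t}}{13}\right)} + \frac{30 e^{2 t}}{169 \left(1 - \frac{10 e^{t}}{13}\right)^{2}}
M^(2)(t) = \frac{3 e^{t}}{13 \left(1 - \frac{10 e^{t}}{13}\right)} + \frac{90 e^{2 t}}{169 \left(1 - \frac{10 e^{t}}{13}\right)^{2}} + \frac{600 e^{3 t}}{2197 \left(1 - \frac{10 e^{t}}{13}\right)^{3}}
M^(2)(0) = \frac{299}{9}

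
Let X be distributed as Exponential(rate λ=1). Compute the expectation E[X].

For X ~ Exponential(rate λ=1), the expected value is:
E[X] = 1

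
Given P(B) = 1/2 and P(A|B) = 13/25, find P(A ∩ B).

By definition, P(A|B) = P(A ∩ B) / P(B)
So P(A ∩ B) = P(A|B) × P(B)
= 13/25 × 1/2
= 13/50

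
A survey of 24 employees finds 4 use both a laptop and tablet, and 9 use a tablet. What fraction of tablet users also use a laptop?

P(A ∩ B) = 4/24 = 1/6
P(B) = 9/24 = 3/8
P(A|B) = P(A ∩ B) / P(B) = (1/6) / (3/8) = 4/9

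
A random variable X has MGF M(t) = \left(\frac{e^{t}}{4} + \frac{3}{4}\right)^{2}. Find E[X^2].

To find E[X^2], compute M^(2)(0):
M^(1)(t) = \frac{\left(\frac{e^{t}}{4} + \frac{3}{4}\right) e^{t}}{2}
M^(2)(t) = \frac{\left(\frac{e^{t}}{4} + \frac{3}{4}\right) e^{t}}{2} + \frac{e^{2 t}}{8}
M^(2)(0) = \frac{5}{8}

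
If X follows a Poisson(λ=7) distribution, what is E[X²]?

Using the identity E[X²] = Var(X) + (E[X])²:
E[X] = 7
Var(X) = 7
E[X²] = 7 + (7)²
= 56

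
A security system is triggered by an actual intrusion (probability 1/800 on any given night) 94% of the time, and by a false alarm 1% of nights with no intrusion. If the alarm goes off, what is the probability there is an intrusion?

Let D = the rare event, + = positive/flagged.
P(D) = 1/800
P(+|D) = 94/100 = 47/50
P(+|D') = 1/100
P(+) = P(+|D)P(D) + P(+|D')P(D')
     = \frac{47}{50} × \frac{1}{800} + \frac{1}{100} × \frac{799}{800}
     = \frac{893}{80000}
P(D|+) = P(+|D)P(D)/P(+) = \frac{2}{19}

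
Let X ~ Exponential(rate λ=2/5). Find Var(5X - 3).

For X ~ Exponential(rate λ=2/5):
Var(X) = \frac{25}{4}
Var(5X - 3) = (5)² × Var(X) = 25 × \frac{25}{4} = \frac{625}{4}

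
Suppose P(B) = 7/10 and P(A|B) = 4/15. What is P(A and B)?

By definition, P(A|B) = P(A ∩ B) / P(B)
So P(A ∩ B) = P(A|B) × P(B)
= 4/15 × 7/10
= 14/75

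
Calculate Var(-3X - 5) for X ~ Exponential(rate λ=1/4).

For X ~ Exponential(rate λ=1/4):
Var(X) = 16
Var(-3X - 5) = (-3)² × Var(X) = 9 × 16 = 144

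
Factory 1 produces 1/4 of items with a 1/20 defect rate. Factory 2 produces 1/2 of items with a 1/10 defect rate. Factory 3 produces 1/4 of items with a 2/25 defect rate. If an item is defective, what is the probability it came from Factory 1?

Using Bayes' theorem:
P(F1) = 1/4, P(D|F1) = 1/20
P(F2) = 1/2, P(D|F2) = 1/10
P(F3) = 1/4, P(D|F3) = 2/25
P(D) = P(D|F1)P(F1) + P(D|F2)P(F2) + P(D|F3)P(F3)
     = \frac{33}{400}
P(F1|D) = P(D|F1)P(F1) / P(D)
= \frac{5}{33}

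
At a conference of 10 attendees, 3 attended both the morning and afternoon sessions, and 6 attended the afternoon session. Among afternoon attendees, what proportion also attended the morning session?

P(A ∩ B) = 3/10
P(B) = 6/10 = 3/5
P(A|B) = P(A ∩ B) / P(B) = (3/10) / (3/5) = 1/2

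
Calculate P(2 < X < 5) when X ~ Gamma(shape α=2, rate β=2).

P(2 < X < 5) = ∫_{2}^{5} f(x) dx
where f(x) = 4 x e^{- 2 x}
= \frac{-11 + 5 e^{6}}{e^{10}}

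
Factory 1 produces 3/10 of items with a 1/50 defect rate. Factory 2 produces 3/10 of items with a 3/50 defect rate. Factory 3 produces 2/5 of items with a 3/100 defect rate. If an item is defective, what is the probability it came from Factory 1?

Using Bayes' theorem:
P(F1) = 3/10, P(D|F1) = 1/50
P(F2) = 3/10, P(D|F2) = 3/50
P(F3) = 2/5, P(D|F3) = 3/100
P(D) = P(D|F1)P(F1) + P(D|F2)P(F2) + P(D|F3)P(F3)
     = \frac{9}{250}
P(F1|D) = P(D|F1)P(F1) / P(D)
= \frac{1}{6}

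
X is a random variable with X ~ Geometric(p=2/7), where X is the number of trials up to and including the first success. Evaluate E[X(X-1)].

E[X(X-1)] = E[X² - X] = E[X²] - E[X]
E[X] = \frac{7}{2}
E[X²] = Var(X) + (E[X])² = \frac{35}{4} + (\frac{7}{2})² = 21
E[X(X-1)] = 21 - \frac{7}{2} = \frac{35}{2}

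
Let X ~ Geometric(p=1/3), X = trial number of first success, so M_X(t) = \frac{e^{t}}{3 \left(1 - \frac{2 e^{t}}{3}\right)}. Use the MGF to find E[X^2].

To find E[X^2], compute M^(2)(0):
M^(1)(t) = \frac{e^{t}}{3 \left(1 - \frac{2 e^{t}}{3}\right)} + \frac{2 e^{2 t}}{9 \left(1 - \frac{2 e^{t}}{3}\right)^{2}}
M^(2)(t) = \frac{e^{t}}{3 \left(1 - \frac{2 e^{t}}{3}\right)} + \frac{2 e^{2 t}}{3 \left(1 - \frac{2 e^{t}}{3}\right)^{2}} + \frac{8 e^{3 t}}{27 \left(1 - \frac{2 e^{t}}{3}\right)^{3}}
M^(2)(0) = 15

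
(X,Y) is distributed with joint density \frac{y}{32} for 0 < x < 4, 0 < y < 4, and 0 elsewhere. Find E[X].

f_X(x) = ∫_0^4 \frac{y}{32} dy = \frac{1}{4}
E[X] = ∫_0^4 x × (\frac{1}{4}) dx = 2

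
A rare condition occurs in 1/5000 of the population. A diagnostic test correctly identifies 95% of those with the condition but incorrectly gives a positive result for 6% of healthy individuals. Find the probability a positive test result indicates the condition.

Let D = the rare event, + = positive/flagged.
P(D) = 1/5000
P(+|D) = 95/100 = 19/20
P(+|D') = 6/100 = 3/50
P(+) = P(+|D)P(D) + P(+|D')P(D')
     = \frac{19}{20} × \frac{1}{5000} + \frac{3}{50} × \frac{4999}{5000}
     = \frac{30089}{500000}
P(D|+) = P(+|D)P(D)/P(+) = \frac{95}{30089}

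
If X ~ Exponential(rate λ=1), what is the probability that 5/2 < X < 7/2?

P(5/2 < X < 7/2) = ∫_{5/2}^{7/2} f(x) dx
where f(x) = e^{- x}
= - \frac{1 - e}{e^{\frac{7}{2}}}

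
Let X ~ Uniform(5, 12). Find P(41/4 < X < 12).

P(41/4 < X < 12) = ∫_{41/4}^{12} f(x) dx
where f(x) = \frac{1}{7}
= \frac{1}{4}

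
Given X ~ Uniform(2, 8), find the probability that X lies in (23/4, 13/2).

P(23/4 < X < 13/2) = ∫_{23/4}^{13/2} f(x) dx
where f(x) = \frac{1}{6}
= \frac{1}{8}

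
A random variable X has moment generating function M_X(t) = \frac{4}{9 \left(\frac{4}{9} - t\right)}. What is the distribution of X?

The MGF M(t) = \frac{4}{9 \left(\frac{4}{9} - t\right)} is the standard form for the Exponential distribution.
Comparing with the known MGF formula identifies: Exponential(rate λ=4/9)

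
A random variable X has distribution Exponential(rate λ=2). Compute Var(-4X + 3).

For X ~ Exponential(rate λ=2):
Var(X) = \frac{1}{4}
Var(-4X + 3) = (-4)² × Var(X) = 16 × \frac{1}{4} = 4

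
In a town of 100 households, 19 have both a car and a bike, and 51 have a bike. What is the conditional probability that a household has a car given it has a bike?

P(A ∩ B) = 19/100
P(B) = 51/100
P(A|B) = P(A ∩ B) / P(B) = (19/100) / (51/100) = 19/51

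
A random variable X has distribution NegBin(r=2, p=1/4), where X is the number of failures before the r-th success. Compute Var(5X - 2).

For X ~ NegBin(r=2, p=1/4), where X is the number of failures before the r-th success:
Var(X) = 24
Var(5X - 2) = (5)² × Var(X) = 25 × 24 = 600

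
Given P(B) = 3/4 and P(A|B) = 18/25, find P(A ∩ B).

By definition, P(A|B) = P(A ∩ B) / P(B)
So P(A ∩ B) = P(A|B) × P(B)
= 18/25 × 3/4
= 27/50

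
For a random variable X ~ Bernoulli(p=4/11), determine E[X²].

Using the identity E[X²] = Var(X) + (E[X])²:
E[X] = \frac{4}{11}
Var(X) = \frac{28}{121}
E[X²] = \frac{28}{121} + (\frac{4}{11})²
= \frac{4}{11}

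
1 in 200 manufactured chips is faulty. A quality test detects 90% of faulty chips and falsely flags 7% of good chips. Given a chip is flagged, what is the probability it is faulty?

Let D = the rare event, + = positive/flagged.
P(D) = 1/200
P(+|D) = 90/100 = 9/10
P(+|D') = 7/100
P(+) = P(+|D)P(D) + P(+|D')P(D')
     = \frac{9}{10} × \frac{1}{200} + \frac{7}{100} × \frac{199}{200}
     = \frac{1483}{20000}
P(D|+) = P(+|D)P(D)/P(+) = \frac{90}{1483}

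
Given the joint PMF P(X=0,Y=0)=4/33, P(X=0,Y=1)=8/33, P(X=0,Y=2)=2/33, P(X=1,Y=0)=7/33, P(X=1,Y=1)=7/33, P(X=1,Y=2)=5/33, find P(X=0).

P(X=0) = P(X=0,Y=0) + P(X=0,Y=1) + P(X=0,Y=2)
= 4/33 + 8/33 + 2/33
= 14/33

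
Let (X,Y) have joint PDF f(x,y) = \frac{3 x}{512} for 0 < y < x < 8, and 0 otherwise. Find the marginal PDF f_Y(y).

f_Y(y) = ∫_y^8 \frac{3 x}{512} dx = \frac{3}{16} - \frac{3 y^{2}}{1024}
for 0 < y < 8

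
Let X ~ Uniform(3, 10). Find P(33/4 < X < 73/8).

P(33/4 < X < 73/8) = ∫_{33/4}^{73/8} f(x) dx
where f(x) = \frac{1}{7}
= \frac{1}{8}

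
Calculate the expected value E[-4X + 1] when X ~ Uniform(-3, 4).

For X ~ Uniform(-3, 4):
E[X] = \frac{1}{2}
E[-4X + 1] = -4 × E[X] + 1 = -1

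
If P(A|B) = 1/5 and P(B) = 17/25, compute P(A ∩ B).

By definition, P(A|B) = P(A ∩ B) / P(B)
So P(A ∩ B) = P(A|B) × P(B)
= 1/5 × 17/25
= 17/125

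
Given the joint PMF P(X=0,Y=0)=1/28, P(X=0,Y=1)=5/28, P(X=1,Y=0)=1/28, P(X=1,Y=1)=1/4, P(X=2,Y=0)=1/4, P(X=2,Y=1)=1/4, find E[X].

First find marginal of X:
P(X=0) = 3/14
P(X=1) = 2/7
P(X=2) = 1/2
E[X] = 0 × 3/14 + 1 × 2/7 + 2 × 1/2 = 9/7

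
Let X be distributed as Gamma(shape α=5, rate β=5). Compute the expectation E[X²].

Using the identity E[X²] = Var(X) + (E[X])²:
E[X] = 1
Var(X) = \frac{1}{5}
E[X²] = \frac{1}{5} + (1)²
= \frac{6}{5}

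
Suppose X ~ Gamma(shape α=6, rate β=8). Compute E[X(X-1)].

E[X(X-1)] = E[X² - X] = E[X²] - E[X]
E[X] = \frac{3}{4}
E[X²] = Var(X) + (E[X])² = \frac{3}{32} + (\frac{3}{4})² = \frac{21}{32}
E[X(X-1)] = \frac{21}{32} - \frac{3}{4} = - \frac{3}{32}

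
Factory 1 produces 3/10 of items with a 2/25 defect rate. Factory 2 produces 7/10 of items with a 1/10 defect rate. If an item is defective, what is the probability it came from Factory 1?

Using Bayes' theorem:
P(F1) = 3/10, P(D|F1) = 2/25
P(F2) = 7/10, P(D|F2) = 1/10
P(D) = P(D|F1)P(F1) + P(D|F2)P(F2)
     = \frac{47}{500}
P(F1|D) = P(D|F1)P(F1) / P(D)
= \frac{12}{47}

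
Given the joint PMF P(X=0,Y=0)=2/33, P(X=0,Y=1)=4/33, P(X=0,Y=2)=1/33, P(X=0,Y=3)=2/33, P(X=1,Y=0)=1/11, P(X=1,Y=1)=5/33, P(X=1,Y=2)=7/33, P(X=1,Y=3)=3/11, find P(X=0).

P(X=0) = P(X=0,Y=0) + P(X=0,Y=1) + P(X=0,Y=2) + P(X=0,Y=3)
= 2/33 + 4/33 + 1/33 + 2/33
= 3/11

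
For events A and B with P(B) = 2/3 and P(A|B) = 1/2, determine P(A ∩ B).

By definition, P(A|B) = P(A ∩ B) / P(B)
So P(A ∩ B) = P(A|B) × P(B)
= 1/2 × 2/3
= 1/3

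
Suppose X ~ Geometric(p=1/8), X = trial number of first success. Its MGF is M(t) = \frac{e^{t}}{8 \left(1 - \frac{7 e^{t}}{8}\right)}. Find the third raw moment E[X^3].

To find E[X^3], compute M^(3)(0):
M^(1)(t) = \frac{e^{t}}{8 \left(1 - \frac{7 e^{t}}{8}\right)} + \frac{7 e^{2 t}}{64 \left(1 - \frac{7 e^{t}}{8}\right)^{2}}
M^(2)(t) = \frac{e^{t}}{8 \left(1 - \frac{7 e^{t}}{8}\right)} + \frac{21 e^{2 t}}{64 \left(1 - \frac{7 e^{t}}{8}\right)^{2}} + \frac{49 e^{3 t}}{256 \left(1 - \frac{7 e^{t}}{8}\right)^{3}}
M^(3)(t) = \frac{e^{t}}{8 \left(1 - \frac{7 e^{t}}{8}\right)} + \frac{49 e^{2 t}}{64 \left(1 - \frac{7 e^{t}}{8}\right)^{2}} + \frac{147 e^{3 t}}{128 \left(1 - \frac{7 e^{t}}{8}\right)^{3}} + \frac{1029 e^{4 t}}{2048 \left(1 - \frac{7 e^{t}}{8}\right)^{4}}
M^(3)(0) = 2696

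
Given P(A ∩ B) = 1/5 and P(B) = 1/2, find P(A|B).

P(A|B) = P(A ∩ B) / P(B)
= (1/5) / (1/2)
= 2/5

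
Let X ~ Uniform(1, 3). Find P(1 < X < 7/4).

P(1 < X < 7/4) = ∫_{1}^{7/4} f(x) dx
where f(x) = \frac{1}{2}
= \frac{3}{8}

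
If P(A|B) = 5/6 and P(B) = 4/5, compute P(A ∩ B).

By definition, P(A|B) = P(A ∩ B) / P(B)
So P(A ∩ B) = P(A|B) × P(B)
= 5/6 × 4/5
= 2/3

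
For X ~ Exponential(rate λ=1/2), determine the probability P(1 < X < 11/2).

P(1 < X < 11/2) = ∫_{1}^{11/2} f(x) dx
where f(x) = \frac{e^{- \frac{x}{2}}}{2}
= - \frac{1}{e^{\frac{11}{4}}} + e^{- \frac{1}{2}}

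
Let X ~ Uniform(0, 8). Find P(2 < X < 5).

P(2 < X < 5) = ∫_{2}^{5} f(x) dx
where f(x) = \frac{1}{8}
= \frac{3}{8}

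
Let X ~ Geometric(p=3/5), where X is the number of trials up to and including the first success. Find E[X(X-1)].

E[X(X-1)] = E[X² - X] = E[X²] - E[X]
E[X] = \frac{5}{3}
E[X²] = Var(X) + (E[X])² = \frac{10}{9} + (\frac{5}{3})² = \frac{35}{9}
E[X(X-1)] = \frac{35}{9} - \frac{5}{3} = \frac{20}{9}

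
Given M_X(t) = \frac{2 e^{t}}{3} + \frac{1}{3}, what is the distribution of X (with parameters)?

The MGF M(t) = \frac{2 e^{t}}{3} + \frac{1}{3} is the standard form for the Bernoulli distribution.
Comparing with the known MGF formula identifies: Bernoulli(p=2/3)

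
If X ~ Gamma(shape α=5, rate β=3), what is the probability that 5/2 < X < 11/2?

P(5/2 < X < 11/2) = ∫_{5/2}^{11/2} f(x) dx
where f(x) = \frac{81 x^{4} e^{- 3 x}}{8}
= \frac{-510803 + 30563 e^{9}}{128 e^{\frac{33}{2}}}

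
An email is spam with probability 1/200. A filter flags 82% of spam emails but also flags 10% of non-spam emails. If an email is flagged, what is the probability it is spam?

Let D = the rare event, + = positive/flagged.
P(D) = 1/200
P(+|D) = 82/100 = 41/50
P(+|D') = 10/100 = 1/10
P(+) = P(+|D)P(D) + P(+|D')P(D')
     = \frac{41}{50} × \frac{1}{200} + \frac{1}{10} × \frac{199}{200}
     = \frac{259}{2500}
P(D|+) = P(+|D)P(D)/P(+) = \frac{41}{1036}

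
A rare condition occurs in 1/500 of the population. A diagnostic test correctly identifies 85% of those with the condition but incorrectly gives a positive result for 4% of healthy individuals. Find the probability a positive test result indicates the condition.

Let D = the rare event, + = positive/flagged.
P(D) = 1/500
P(+|D) = 85/100 = 17/20
P(+|D') = 4/100 = 1/25
P(+) = P(+|D)P(D) + P(+|D')P(D')
     = \frac{17}{20} × \frac{1}{500} + \frac{1}{25} × \frac{499}{500}
     = \frac{2081}{50000}
P(D|+) = P(+|D)P(D)/P(+) = \frac{85}{2081}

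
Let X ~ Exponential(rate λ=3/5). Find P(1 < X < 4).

P(1 < X < 4) = ∫_{1}^{4} f(x) dx
where f(x) = \frac{3 e^{- \frac{3 x}{5}}}{5}
= - \frac{1 - e^{\frac{9}{5}}}{e^{\frac{12}{5}}}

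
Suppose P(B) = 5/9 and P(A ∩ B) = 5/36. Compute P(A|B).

P(A|B) = P(A ∩ B) / P(B)
= (5/36) / (5/9)
= 1/4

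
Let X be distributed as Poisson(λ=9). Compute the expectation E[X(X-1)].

E[X(X-1)] = E[X² - X] = E[X²] - E[X]
E[X] = 9
E[X²] = Var(X) + (E[X])² = 9 + (9)² = 90
E[X(X-1)] = 90 - 9 = 81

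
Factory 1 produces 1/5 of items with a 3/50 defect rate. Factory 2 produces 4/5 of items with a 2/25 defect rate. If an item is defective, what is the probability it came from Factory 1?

Using Bayes' theorem:
P(F1) = 1/5, P(D|F1) = 3/50
P(F2) = 4/5, P(D|F2) = 2/25
P(D) = P(D|F1)P(F1) + P(D|F2)P(F2)
     = \frac{19}{250}
P(F1|D) = P(D|F1)P(F1) / P(D)
= \frac{3}{19}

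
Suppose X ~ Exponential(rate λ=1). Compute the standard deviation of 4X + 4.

For X ~ Exponential(rate λ=1):
Var(X) = 1
SD(X) = √(Var(X)) = √(1) = 1
SD(4X + 4) = |4| × SD(X) = 4 × 1 = 4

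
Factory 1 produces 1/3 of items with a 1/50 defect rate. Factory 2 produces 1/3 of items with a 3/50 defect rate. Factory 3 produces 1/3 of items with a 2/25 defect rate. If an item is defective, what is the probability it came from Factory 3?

Using Bayes' theorem:
P(F1) = 1/3, P(D|F1) = 1/50
P(F2) = 1/3, P(D|F2) = 3/50
P(F3) = 1/3, P(D|F3) = 2/25
P(D) = P(D|F1)P(F1) + P(D|F2)P(F2) + P(D|F3)P(F3)
     = \frac{4}{75}
P(F3|D) = P(D|F3)P(F3) / P(D)
= \frac{1}{2}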